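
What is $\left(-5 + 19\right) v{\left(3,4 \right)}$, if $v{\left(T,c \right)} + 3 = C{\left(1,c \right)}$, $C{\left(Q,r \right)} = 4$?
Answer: $14$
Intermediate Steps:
$v{\left(T,c \right)} = 1$ ($v{\left(T,c \right)} = -3 + 4 = 1$)
$\left(-5 + 19\right) v{\left(3,4 \right)} = \left(-5 + 19\right) 1 = 14 \cdot 1 = 14$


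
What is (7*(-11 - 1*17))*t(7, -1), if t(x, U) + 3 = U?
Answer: 784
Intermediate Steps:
t(x, U) = -3 + U
(7*(-11 - 1*17))*t(7, -1) = (7*(-11 - 1*17))*(-3 - 1) = (7*(-11 - 17))*(-4) = (7*(-28))*(-4) = -196*(-4) = 784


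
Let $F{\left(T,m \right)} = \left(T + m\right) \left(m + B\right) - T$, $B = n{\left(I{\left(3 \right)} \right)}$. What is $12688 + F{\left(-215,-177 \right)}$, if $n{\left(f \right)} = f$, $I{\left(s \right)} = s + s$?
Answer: $79935$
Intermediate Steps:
$I{\left(s \right)} = 2 s$
$B = 6$ ($B = 2 \cdot 3 = 6$)
$F{\left(T,m \right)} = - T + \left(6 + m\right) \left(T + m\right)$ ($F{\left(T,m \right)} = \left(T + m\right) \left(m + 6\right) - T = \left(T + m\right) \left(6 + m\right) - T = \left(6 + m\right) \left(T + m\right) - T = - T + \left(6 + m\right) \left(T + m\right)$)
$12688 + F{\left(-215,-177 \right)} = 12688 + \left(\left(-177\right)^{2} + 5 \left(-215\right) + 6 \left(-177\right) - -38055\right) = 12688 + \left(31329 - 1075 - 1062 + 38055\right) = 12688 + 67247 = 79935$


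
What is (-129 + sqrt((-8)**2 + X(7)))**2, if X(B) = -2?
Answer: (129 - sqrt(62))**2 ≈ 14672.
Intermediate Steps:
(-129 + sqrt((-8)**2 + X(7)))**2 = (-129 + sqrt((-8)**2 - 2))**2 = (-129 + sqrt(64 - 2))**2 = (-129 + sqrt(62))**2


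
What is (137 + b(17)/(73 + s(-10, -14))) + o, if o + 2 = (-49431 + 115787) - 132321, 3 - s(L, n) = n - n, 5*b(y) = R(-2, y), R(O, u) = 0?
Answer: -65830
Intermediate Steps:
b(y) = 0 (b(y) = (⅕)*0 = 0)
s(L, n) = 3 (s(L, n) = 3 - (n - n) = 3 - 1*0 = 3 + 0 = 3)
o = -65967 (o = -2 + ((-49431 + 115787) - 132321) = -2 + (66356 - 132321) = -2 - 65965 = -65967)
(137 + b(17)/(73 + s(-10, -14))) + o = (137 + 0/(73 + 3)) - 65967 = (137 + 0/76) - 65967 = (137 + 0*(1/76)) - 65967 = (137 + 0) - 65967 = 137 - 65967 = -65830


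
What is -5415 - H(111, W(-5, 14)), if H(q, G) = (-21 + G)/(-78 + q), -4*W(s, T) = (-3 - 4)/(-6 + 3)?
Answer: -2144081/396 ≈ -5414.3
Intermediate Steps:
W(s, T) = -7/12 (W(s, T) = -(-3 - 4)/(4*(-6 + 3)) = -(-7)/(4*(-3)) = -(-7)*(-1)/(4*3) = -¼*7/3 = -7/12)
H(q, G) = (-21 + G)/(-78 + q)
-5415 - H(111, W(-5, 14)) = -5415 - (-21 - 7/12)/(-78 + 111) = -5415 - (-259)/(33*12) = -5415 - 1*(-259/396) = -5415 + 259/396 = -2144081/396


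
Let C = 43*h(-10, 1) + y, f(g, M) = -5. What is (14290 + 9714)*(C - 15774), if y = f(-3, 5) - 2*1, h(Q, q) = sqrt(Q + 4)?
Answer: -378807124 + 1032172*I*sqrt(6) ≈ -3.7881e+8 + 2.5283e+6*I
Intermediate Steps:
h(Q, q) = sqrt(4 + Q)
y = -7 (y = -5 - 2*1 = -5 - 2 = -7)
C = -7 + 43*I*sqrt(6) (C = 43*sqrt(4 - 10) - 7 = 43*sqrt(-6) - 7 = 43*(I*sqrt(6)) - 7 = 43*I*sqrt(6) - 7 = -7 + 43*I*sqrt(6) ≈ -7.0 + 105.33*I)
(14290 + 9714)*(C - 15774) = (14290 + 9714)*((-7 + 43*I*sqrt(6)) - 15774) = 24004*(-15781 + 43*I*sqrt(6)) = -378807124 + 1032172*I*sqrt(6)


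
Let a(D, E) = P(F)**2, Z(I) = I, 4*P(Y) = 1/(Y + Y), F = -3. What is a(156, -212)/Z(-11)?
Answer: -1/6336 ≈ -0.00015783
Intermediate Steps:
P(Y) = 1/(8*Y) (P(Y) = 1/(4*(Y + Y)) = 1/(4*((2*Y))) = (1/(2*Y))/4 = 1/(8*Y))
a(D, E) = 1/576 (a(D, E) = ((1/8)/(-3))**2 = ((1/8)*(-1/3))**2 = (-1/24)**2 = 1/576)
a(156, -212)/Z(-11) = (1/576)/(-11) = (1/576)*(-1/11) = -1/6336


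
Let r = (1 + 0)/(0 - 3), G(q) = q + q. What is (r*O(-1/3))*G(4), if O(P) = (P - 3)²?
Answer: -800/27 ≈ -29.630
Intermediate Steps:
G(q) = 2*q
r = -⅓ (r = 1/(-3) = 1*(-⅓) = -⅓ ≈ -0.33333)
O(P) = (-3 + P)²
(r*O(-1/3))*G(4) = (-(-3 - 1/3)²/3)*(2*4) = -(-3 - 1*⅓)²/3*8 = -(-3 - ⅓)²/3*8 = -(-10/3)²/3*8 = -⅓*100/9*8 = -100/27*8 = -800/27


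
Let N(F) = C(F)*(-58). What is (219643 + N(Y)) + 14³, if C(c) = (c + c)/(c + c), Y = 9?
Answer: 222329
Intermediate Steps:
C(c) = 1 (C(c) = (2*c)/((2*c)) = (2*c)*(1/(2*c)) = 1)
N(F) = -58 (N(F) = 1*(-58) = -58)
(219643 + N(Y)) + 14³ = (219643 - 58) + 14³ = 219585 + 2744 = 222329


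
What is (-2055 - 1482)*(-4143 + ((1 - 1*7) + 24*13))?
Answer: 13571469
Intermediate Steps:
(-2055 - 1482)*(-4143 + ((1 - 1*7) + 24*13)) = -3537*(-4143 + ((1 - 7) + 312)) = -3537*(-4143 + (-6 + 312)) = -3537*(-4143 + 306) = -3537*(-3837) = 13571469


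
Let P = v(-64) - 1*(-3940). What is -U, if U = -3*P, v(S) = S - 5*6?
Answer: 11538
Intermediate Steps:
v(S) = -30 + S (v(S) = S - 30 = -30 + S)
P = 3846 (P = (-30 - 64) - 1*(-3940) = -94 + 3940 = 3846)
U = -11538 (U = -3*3846 = -11538)
-U = -1*(-11538) = 11538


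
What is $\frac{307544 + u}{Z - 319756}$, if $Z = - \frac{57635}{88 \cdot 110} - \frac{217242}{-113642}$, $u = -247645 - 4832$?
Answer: $- \frac{6057670445552}{35175349274147} \approx -0.17221$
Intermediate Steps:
$u = -252477$
$Z = - \frac{444685411}{110005456}$ ($Z = - \frac{57635}{9680} - - \frac{108621}{56821} = \left(-57635\right) \frac{1}{9680} + \frac{108621}{56821} = - \frac{11527}{1936} + \frac{108621}{56821} = - \frac{444685411}{110005456} \approx -4.0424$)
$\frac{307544 + u}{Z - 319756} = \frac{307544 - 252477}{- \frac{444685411}{110005456} - 319756} = \frac{55067}{- \frac{35175349274147}{110005456}} = 55067 \left(- \frac{110005456}{35175349274147}\right) = - \frac{6057670445552}{35175349274147}$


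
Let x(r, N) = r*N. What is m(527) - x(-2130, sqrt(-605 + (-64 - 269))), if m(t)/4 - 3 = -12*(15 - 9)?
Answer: -276 + 2130*I*sqrt(938) ≈ -276.0 + 65235.0*I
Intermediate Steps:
m(t) = -276 (m(t) = 12 + 4*(-12*(15 - 9)) = 12 + 4*(-12*6) = 12 + 4*(-72) = 12 - 288 = -276)
x(r, N) = N*r
m(527) - x(-2130, sqrt(-605 + (-64 - 269))) = -276 - sqrt(-605 + (-64 - 269))*(-2130) = -276 - sqrt(-605 - 333)*(-2130) = -276 - sqrt(-938)*(-2130) = -276 - I*sqrt(938)*(-2130) = -276 - (-2130)*I*sqrt(938) = -276 + 2130*I*sqrt(938)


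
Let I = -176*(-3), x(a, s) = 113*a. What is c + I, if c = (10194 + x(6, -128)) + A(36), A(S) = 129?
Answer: 11529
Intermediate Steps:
I = 528
c = 11001 (c = (10194 + 113*6) + 129 = (10194 + 678) + 129 = 10872 + 129 = 11001)
c + I = 11001 + 528 = 11529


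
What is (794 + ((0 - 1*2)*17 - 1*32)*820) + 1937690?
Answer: 1884364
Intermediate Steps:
(794 + ((0 - 1*2)*17 - 1*32)*820) + 1937690 = (794 + ((0 - 2)*17 - 32)*820) + 1937690 = (794 + (-2*17 - 32)*820) + 1937690 = (794 + (-34 - 32)*820) + 1937690 = (794 - 66*820) + 1937690 = (794 - 54120) + 1937690 = -53326 + 1937690 = 1884364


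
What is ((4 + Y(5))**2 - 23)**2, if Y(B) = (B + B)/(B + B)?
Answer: 4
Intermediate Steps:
Y(B) = 1 (Y(B) = (2*B)/((2*B)) = (2*B)*(1/(2*B)) = 1)
((4 + Y(5))**2 - 23)**2 = ((4 + 1)**2 - 23)**2 = (5**2 - 23)**2 = (25 - 23)**2 = 2**2 = 4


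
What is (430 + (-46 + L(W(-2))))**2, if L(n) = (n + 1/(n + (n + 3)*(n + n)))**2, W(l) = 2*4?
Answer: 230142037407489/1146228736 ≈ 2.0078e+5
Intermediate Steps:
W(l) = 8
L(n) = (n + 1/(n + 2*n*(3 + n)))**2 (L(n) = (n + 1/(n + (3 + n)*(2*n)))**2 = (n + 1/(n + 2*n*(3 + n)))**2)
(430 + (-46 + L(W(-2))))**2 = (430 + (-46 + (1 + 2*8**3 + 7*8**2)**2/(8**2*(7 + 2*8)**2)))**2 = (430 + (-46 + (1 + 2*512 + 7*64)**2/(64*(7 + 16)**2)))**2 = (430 + (-46 + (1/64)*(1 + 1024 + 448)**2/23**2))**2 = (430 + (-46 + (1/64)*(1/529)*1473**2))**2 = (430 + (-46 + (1/64)*(1/529)*2169729))**2 = (430 + (-46 + 2169729/33856))**2 = (430 + 612353/33856)**2 = (15170433/33856)**2 = 230142037407489/1146228736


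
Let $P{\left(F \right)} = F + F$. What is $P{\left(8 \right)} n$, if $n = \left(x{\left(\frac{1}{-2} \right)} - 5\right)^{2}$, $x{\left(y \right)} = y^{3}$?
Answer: $\frac{1681}{4} \approx 420.25$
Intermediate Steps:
$n = \frac{1681}{64}$ ($n = \left(\left(\frac{1}{-2}\right)^{3} - 5\right)^{2} = \left(\left(- \frac{1}{2}\right)^{3} - 5\right)^{2} = \left(- \frac{1}{8} - 5\right)^{2} = \left(- \frac{41}{8}\right)^{2} = \frac{1681}{64} \approx 26.266$)
$P{\left(F \right)} = 2 F$
$P{\left(8 \right)} n = 2 \cdot 8 \cdot \frac{1681}{64} = 16 \cdot \frac{1681}{64} = \frac{1681}{4}$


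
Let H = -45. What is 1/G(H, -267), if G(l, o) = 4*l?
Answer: -1/180 ≈ -0.0055556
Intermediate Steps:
1/G(H, -267) = 1/(4*(-45)) = 1/(-180) = -1/180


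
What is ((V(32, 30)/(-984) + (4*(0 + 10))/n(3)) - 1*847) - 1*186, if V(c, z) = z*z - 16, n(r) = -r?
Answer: -85873/82 ≈ -1047.2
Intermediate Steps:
V(c, z) = -16 + z**2 (V(c, z) = z**2 - 16 = -16 + z**2)
((V(32, 30)/(-984) + (4*(0 + 10))/n(3)) - 1*847) - 1*186 = (((-16 + 30**2)/(-984) + (4*(0 + 10))/((-1*3))) - 1*847) - 1*186 = (((-16 + 900)*(-1/984) + (4*10)/(-3)) - 847) - 186 = ((884*(-1/984) + 40*(-1/3)) - 847) - 186 = ((-221/246 - 40/3) - 847) - 186 = (-1167/82 - 847) - 186 = -70621/82 - 186 = -85873/82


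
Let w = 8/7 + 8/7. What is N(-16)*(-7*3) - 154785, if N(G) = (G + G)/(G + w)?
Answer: -154834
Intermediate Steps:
w = 16/7 (w = 8*(⅐) + 8*(⅐) = 8/7 + 8/7 = 16/7 ≈ 2.2857)
N(G) = 2*G/(16/7 + G) (N(G) = (G + G)/(G + 16/7) = (2*G)/(16/7 + G) = 2*G/(16/7 + G))
N(-16)*(-7*3) - 154785 = (14*(-16)/(16 + 7*(-16)))*(-7*3) - 154785 = (14*(-16)/(16 - 112))*(-21) - 154785 = (14*(-16)/(-96))*(-21) - 154785 = (14*(-16)*(-1/96))*(-21) - 154785 = (7/3)*(-21) - 154785 = -49 - 154785 = -154834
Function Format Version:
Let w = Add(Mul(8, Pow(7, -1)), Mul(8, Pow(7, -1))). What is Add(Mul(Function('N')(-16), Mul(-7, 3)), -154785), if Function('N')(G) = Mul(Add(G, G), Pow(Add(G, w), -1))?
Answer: -154834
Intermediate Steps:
w = Rational(16, 7) (w = Add(Mul(8, Rational(1, 7)), Mul(8, Rational(1, 7))) = Add(Rational(8, 7), Rational(8, 7)) = Rational(16, 7) ≈ 2.2857)
Function('N')(G) = Mul(2, G, Pow(Add(Rational(16, 7), G), -1)) (Function('N')(G) = Mul(Add(G, G), Pow(Add(G, Rational(16, 7)), -1)) = Mul(Mul(2, G), Pow(Add(Rational(16, 7), G), -1)) = Mul(2, G, Pow(Add(Rational(16, 7), G), -1)))
Add(Mul(Function('N')(-16), Mul(-7, 3)), -154785) = Add(Mul(Mul(14, -16, Pow(Add(16, Mul(7, -16)), -1)), Mul(-7, 3)), -154785) = Add(Mul(Mul(14, -16, Pow(Add(16, -112), -1)), -21), -154785) = Add(Mul(Mul(14, -16, Pow(-96, -1)), -21), -154785) = Add(Mul(Mul(14, -16, Rational(-1, 96)), -21), -154785) = Add(Mul(Rational(7, 3), -21), -154785) = Add(-49, -154785) = -154834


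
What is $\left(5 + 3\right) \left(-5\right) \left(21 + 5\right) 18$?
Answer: $-18720$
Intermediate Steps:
$\left(5 + 3\right) \left(-5\right) \left(21 + 5\right) 18 = 8 \left(-5\right) 26 \cdot 18 = \left(-40\right) 26 \cdot 18 = \left(-1040\right) 18 = -18720$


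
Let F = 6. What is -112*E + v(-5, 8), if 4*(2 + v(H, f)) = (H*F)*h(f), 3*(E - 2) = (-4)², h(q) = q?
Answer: -2650/3 ≈ -883.33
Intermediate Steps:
E = 22/3 (E = 2 + (⅓)*(-4)² = 2 + (⅓)*16 = 2 + 16/3 = 22/3 ≈ 7.3333)
v(H, f) = -2 + 3*H*f/2 (v(H, f) = -2 + ((H*6)*f)/4 = -2 + ((6*H)*f)/4 = -2 + (6*H*f)/4 = -2 + 3*H*f/2)
-112*E + v(-5, 8) = -112*22/3 + (-2 + (3/2)*(-5)*8) = -2464/3 + (-2 - 60) = -2464/3 - 62 = -2650/3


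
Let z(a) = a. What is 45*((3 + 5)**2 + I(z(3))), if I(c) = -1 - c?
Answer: 2700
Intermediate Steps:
45*((3 + 5)**2 + I(z(3))) = 45*((3 + 5)**2 + (-1 - 1*3)) = 45*(8**2 + (-1 - 3)) = 45*(64 - 4) = 45*60 = 2700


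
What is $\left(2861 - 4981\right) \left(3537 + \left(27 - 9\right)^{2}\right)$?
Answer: $-8185320$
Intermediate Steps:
$\left(2861 - 4981\right) \left(3537 + \left(27 - 9\right)^{2}\right) = - 2120 \left(3537 + 18^{2}\right) = - 2120 \left(3537 + 324\right) = \left(-2120\right) 3861 = -8185320$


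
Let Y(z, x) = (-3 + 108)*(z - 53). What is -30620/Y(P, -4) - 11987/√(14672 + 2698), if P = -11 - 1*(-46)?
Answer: 3062/189 - 11987*√1930/5790 ≈ -74.751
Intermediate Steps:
P = 35 (P = -11 + 46 = 35)
Y(z, x) = -5565 + 105*z (Y(z, x) = 105*(-53 + z) = -5565 + 105*z)
-30620/Y(P, -4) - 11987/√(14672 + 2698) = -30620/(-5565 + 105*35) - 11987/√(14672 + 2698) = -30620/(-5565 + 3675) - 11987*√1930/5790 = -30620/(-1890) - 11987*√1930/5790 = -30620*(-1/1890) - 11987*√1930/5790 = 3062/189 - 11987*√1930/5790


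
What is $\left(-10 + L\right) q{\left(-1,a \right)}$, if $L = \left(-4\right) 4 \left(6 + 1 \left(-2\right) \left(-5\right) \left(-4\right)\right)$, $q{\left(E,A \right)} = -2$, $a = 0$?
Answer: $-1068$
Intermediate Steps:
$L = 544$ ($L = - 16 \left(6 + 1 \cdot 10 \left(-4\right)\right) = - 16 \left(6 + 1 \left(-40\right)\right) = - 16 \left(6 - 40\right) = \left(-16\right) \left(-34\right) = 544$)
$\left(-10 + L\right) q{\left(-1,a \right)} = \left(-10 + 544\right) \left(-2\right) = 534 \left(-2\right) = -1068$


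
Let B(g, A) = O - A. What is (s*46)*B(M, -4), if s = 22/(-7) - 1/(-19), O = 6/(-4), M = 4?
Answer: -47265/133 ≈ -355.38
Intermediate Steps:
O = -3/2 (O = 6*(-¼) = -3/2 ≈ -1.5000)
s = -411/133 (s = 22*(-⅐) - 1*(-1/19) = -22/7 + 1/19 = -411/133 ≈ -3.0902)
B(g, A) = -3/2 - A
(s*46)*B(M, -4) = (-411/133*46)*(-3/2 - 1*(-4)) = -18906*(-3/2 + 4)/133 = -18906/133*5/2 = -47265/133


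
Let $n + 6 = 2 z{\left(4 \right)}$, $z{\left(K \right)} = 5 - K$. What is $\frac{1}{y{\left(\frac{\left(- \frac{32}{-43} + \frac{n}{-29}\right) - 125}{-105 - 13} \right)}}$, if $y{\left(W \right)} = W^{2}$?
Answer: $\frac{21651945316}{23955300625} \approx 0.90385$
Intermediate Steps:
$n = -4$ ($n = -6 + 2 \left(5 - 4\right) = -6 + 2 \cdot 1 = -6 + 2 = -4$)
$\frac{1}{y{\left(\frac{\left(- \frac{32}{-43} + \frac{n}{-29}\right) - 125}{-105 - 13} \right)}} = \frac{1}{\left(\frac{\left(- \frac{32}{-43} - \frac{4}{-29}\right) - 125}{-105 - 13}\right)^{2}} = \frac{1}{\left(\frac{\left(\left(-32\right) \left(- \frac{1}{43}\right) - - \frac{4}{29}\right) - 125}{-118}\right)^{2}} = \frac{1}{\left(\left(\left(\frac{32}{43} + \frac{4}{29}\right) - 125\right) \left(- \frac{1}{118}\right)\right)^{2}} = \frac{1}{\left(\left(\frac{1100}{1247} - 125\right) \left(- \frac{1}{118}\right)\right)^{2}} = \frac{1}{\left(\left(- \frac{154775}{1247}\right) \left(- \frac{1}{118}\right)\right)^{2}} = \frac{1}{\left(\frac{154775}{147146}\right)^{2}} = \frac{1}{\frac{23955300625}{21651945316}} = \frac{21651945316}{23955300625}$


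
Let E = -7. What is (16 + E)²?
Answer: 81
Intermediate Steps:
(16 + E)² = (16 - 7)² = 9² = 81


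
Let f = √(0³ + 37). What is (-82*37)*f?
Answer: -3034*√37 ≈ -18455.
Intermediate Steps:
f = √37 (f = √(0 + 37) = √37 ≈ 6.0828)
(-82*37)*f = (-82*37)*√37 = -3034*√37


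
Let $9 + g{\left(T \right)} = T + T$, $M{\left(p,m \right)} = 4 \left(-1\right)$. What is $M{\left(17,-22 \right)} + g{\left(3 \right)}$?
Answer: $-7$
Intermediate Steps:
$M{\left(p,m \right)} = -4$
$g{\left(T \right)} = -9 + 2 T$ ($g{\left(T \right)} = -9 + \left(T + T\right) = -9 + 2 T$)
$M{\left(17,-22 \right)} + g{\left(3 \right)} = -4 + \left(-9 + 2 \cdot 3\right) = -4 + \left(-9 + 6\right) = -4 - 3 = -7$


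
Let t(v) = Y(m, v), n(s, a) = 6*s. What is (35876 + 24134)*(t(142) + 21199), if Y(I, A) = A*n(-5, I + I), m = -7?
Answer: 1016509390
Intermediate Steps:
Y(I, A) = -30*A (Y(I, A) = A*(6*(-5)) = A*(-30) = -30*A)
t(v) = -30*v
(35876 + 24134)*(t(142) + 21199) = (35876 + 24134)*(-30*142 + 21199) = 60010*(-4260 + 21199) = 60010*16939 = 1016509390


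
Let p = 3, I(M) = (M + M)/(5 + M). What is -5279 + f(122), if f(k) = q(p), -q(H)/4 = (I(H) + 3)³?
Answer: -87839/16 ≈ -5489.9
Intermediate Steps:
I(M) = 2*M/(5 + M) (I(M) = (2*M)/(5 + M) = 2*M/(5 + M))
q(H) = -4*(3 + 2*H/(5 + H))³ (q(H) = -4*(2*H/(5 + H) + 3)³ = -4*(3 + 2*H/(5 + H))³)
f(k) = -3375/16 (f(k) = -500*(3 + 3)³/(5 + 3)³ = -500*6³/8³ = -500*216*1/512 = -3375/16)
-5279 + f(122) = -5279 - 3375/16 = -87839/16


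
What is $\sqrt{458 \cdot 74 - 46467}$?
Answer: $5 i \sqrt{503} \approx 112.14 i$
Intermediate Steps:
$\sqrt{458 \cdot 74 - 46467} = \sqrt{33892 - 46467} = \sqrt{-12575} = 5 i \sqrt{503}$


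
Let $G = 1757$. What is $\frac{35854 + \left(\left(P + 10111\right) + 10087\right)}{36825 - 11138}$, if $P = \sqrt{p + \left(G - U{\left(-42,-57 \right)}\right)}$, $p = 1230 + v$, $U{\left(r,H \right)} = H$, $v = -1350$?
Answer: $\frac{56052}{25687} + \frac{11 \sqrt{14}}{25687} \approx 2.1837$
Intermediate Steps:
$p = -120$ ($p = 1230 - 1350 = -120$)
$P = 11 \sqrt{14}$ ($P = \sqrt{-120 + \left(1757 - -57\right)} = \sqrt{-120 + \left(1757 + 57\right)} = \sqrt{-120 + 1814} = \sqrt{1694} = 11 \sqrt{14} \approx 41.158$)
$\frac{35854 + \left(\left(P + 10111\right) + 10087\right)}{36825 - 11138} = \frac{35854 + \left(\left(11 \sqrt{14} + 10111\right) + 10087\right)}{36825 - 11138} = \frac{35854 + \left(\left(10111 + 11 \sqrt{14}\right) + 10087\right)}{25687} = \left(35854 + \left(20198 + 11 \sqrt{14}\right)\right) \frac{1}{25687} = \left(56052 + 11 \sqrt{14}\right) \frac{1}{25687} = \frac{56052}{25687} + \frac{11 \sqrt{14}}{25687}$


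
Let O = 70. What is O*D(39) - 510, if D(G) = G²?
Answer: 105960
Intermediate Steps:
O*D(39) - 510 = 70*39² - 510 = 70*1521 - 510 = 106470 - 510 = 105960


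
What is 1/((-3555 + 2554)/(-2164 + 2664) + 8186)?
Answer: 500/4091999 ≈ 0.00012219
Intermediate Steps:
1/((-3555 + 2554)/(-2164 + 2664) + 8186) = 1/(-1001/500 + 8186) = 1/(4091999/500) = 500/4091999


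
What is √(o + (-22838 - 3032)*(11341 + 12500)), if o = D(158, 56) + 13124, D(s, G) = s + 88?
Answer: 10*I*√6167533 ≈ 24835.0*I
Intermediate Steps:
D(s, G) = 88 + s
o = 13370 (o = (88 + 158) + 13124 = 246 + 13124 = 13370)
√(o + (-22838 - 3032)*(11341 + 12500)) = √(13370 + (-22838 - 3032)*(11341 + 12500)) = √(13370 - 25870*23841) = √(13370 - 616766670) = √(-616753300) = 10*I*√6167533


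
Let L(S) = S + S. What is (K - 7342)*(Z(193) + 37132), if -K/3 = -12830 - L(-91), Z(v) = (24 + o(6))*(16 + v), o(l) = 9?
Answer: 1347375458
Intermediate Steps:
L(S) = 2*S
Z(v) = 528 + 33*v (Z(v) = (24 + 9)*(16 + v) = 33*(16 + v) = 528 + 33*v)
K = 37944 (K = -3*(-12830 - 2*(-91)) = -3*(-12830 - 1*(-182)) = -3*(-12830 + 182) = -3*(-12648) = 37944)
(K - 7342)*(Z(193) + 37132) = (37944 - 7342)*((528 + 33*193) + 37132) = 30602*((528 + 6369) + 37132) = 30602*(6897 + 37132) = 30602*44029 = 1347375458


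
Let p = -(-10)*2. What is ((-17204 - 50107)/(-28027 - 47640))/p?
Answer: 67311/1513340 ≈ 0.044478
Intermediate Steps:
p = 20 (p = -1*(-20) = 20)
((-17204 - 50107)/(-28027 - 47640))/p = ((-17204 - 50107)/(-28027 - 47640))/20 = -67311/(-75667)*(1/20) = -67311*(-1/75667)*(1/20) = (67311/75667)*(1/20) = 67311/1513340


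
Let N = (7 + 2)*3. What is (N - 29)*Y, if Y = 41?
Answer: -82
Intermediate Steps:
N = 27 (N = 9*3 = 27)
(N - 29)*Y = (27 - 29)*41 = -2*41 = -82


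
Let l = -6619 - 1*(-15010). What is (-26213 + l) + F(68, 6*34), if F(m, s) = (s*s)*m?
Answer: 2812066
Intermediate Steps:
l = 8391 (l = -6619 + 15010 = 8391)
F(m, s) = m*s² (F(m, s) = s²*m = m*s²)
(-26213 + l) + F(68, 6*34) = (-26213 + 8391) + 68*(6*34)² = -17822 + 68*204² = -17822 + 68*41616 = -17822 + 2829888 = 2812066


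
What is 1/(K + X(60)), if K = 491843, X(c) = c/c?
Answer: 1/491844 ≈ 2.0332e-6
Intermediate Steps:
X(c) = 1
1/(K + X(60)) = 1/(491843 + 1) = 1/491844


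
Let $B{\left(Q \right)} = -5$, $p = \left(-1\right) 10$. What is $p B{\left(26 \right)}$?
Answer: $50$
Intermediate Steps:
$p = -10$
$p B{\left(26 \right)} = \left(-10\right) \left(-5\right) = 50$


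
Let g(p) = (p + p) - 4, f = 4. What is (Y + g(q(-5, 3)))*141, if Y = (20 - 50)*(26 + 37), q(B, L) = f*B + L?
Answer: -271848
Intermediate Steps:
q(B, L) = L + 4*B (q(B, L) = 4*B + L = L + 4*B)
g(p) = -4 + 2*p (g(p) = 2*p - 4 = -4 + 2*p)
Y = -1890 (Y = -30*63 = -1890)
(Y + g(q(-5, 3)))*141 = (-1890 + (-4 + 2*(3 + 4*(-5))))*141 = (-1890 + (-4 + 2*(3 - 20)))*141 = (-1890 + (-4 + 2*(-17)))*141 = (-1890 + (-4 - 34))*141 = (-1890 - 38)*141 = -1928*141 = -271848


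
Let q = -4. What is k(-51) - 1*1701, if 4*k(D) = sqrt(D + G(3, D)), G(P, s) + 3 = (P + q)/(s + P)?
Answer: -1701 + I*sqrt(7773)/48 ≈ -1701.0 + 1.8368*I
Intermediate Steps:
G(P, s) = -3 + (-4 + P)/(P + s) (G(P, s) = -3 + (P - 4)/(s + P) = -3 + (-4 + P)/(P + s))
k(D) = sqrt(D + (-10 - 3*D)/(3 + D))/4 (k(D) = sqrt(D + (-4 - 3*D - 2*3)/(3 + D))/4 = sqrt(D + (-4 - 3*D - 6)/(3 + D))/4 = sqrt(D + (-10 - 3*D)/(3 + D))/4)
k(-51) - 1*1701 = sqrt((-10 + (-51)**2)/(3 - 51))/4 - 1*1701 = sqrt((-10 + 2601)/(-48))/4 - 1701 = sqrt(-1/48*2591)/4 - 1701 = sqrt(-2591/48)/4 - 1701 = (I*sqrt(7773)/12)/4 - 1701 = I*sqrt(7773)/48 - 1701 = -1701 + I*sqrt(7773)/48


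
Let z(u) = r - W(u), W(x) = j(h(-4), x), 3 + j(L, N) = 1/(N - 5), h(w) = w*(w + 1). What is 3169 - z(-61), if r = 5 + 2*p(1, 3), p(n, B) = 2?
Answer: 208361/66 ≈ 3157.0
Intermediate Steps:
h(w) = w*(1 + w)
j(L, N) = -3 + 1/(-5 + N) (j(L, N) = -3 + 1/(N - 5) = -3 + 1/(-5 + N))
W(x) = (16 - 3*x)/(-5 + x)
r = 9 (r = 5 + 2*2 = 5 + 4 = 9)
z(u) = 9 - (16 - 3*u)/(-5 + u)
3169 - z(-61) = 3169 - (-61 + 12*(-61))/(-5 - 61) = 3169 - (-61 - 732)/(-66) = 3169 - (-1)*(-793)/66 = 3169 - 1*793/66 = 3169 - 793/66 = 208361/66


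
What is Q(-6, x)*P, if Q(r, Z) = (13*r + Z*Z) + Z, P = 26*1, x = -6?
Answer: -1248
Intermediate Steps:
P = 26
Q(r, Z) = Z + Z² + 13*r (Q(r, Z) = (13*r + Z²) + Z = (Z² + 13*r) + Z = Z + Z² + 13*r)
Q(-6, x)*P = (-6 + (-6)² + 13*(-6))*26 = (-6 + 36 - 78)*26 = -48*26 = -1248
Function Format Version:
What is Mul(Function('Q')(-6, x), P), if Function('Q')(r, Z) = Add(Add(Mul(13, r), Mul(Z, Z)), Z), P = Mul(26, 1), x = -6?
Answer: -1248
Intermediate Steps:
P = 26
Function('Q')(r, Z) = Add(Z, Pow(Z, 2), Mul(13, r)) (Function('Q')(r, Z) = Add(Add(Mul(13, r), Pow(Z, 2)), Z) = Add(Add(Pow(Z, 2), Mul(13, r)), Z) = Add(Z, Pow(Z, 2), Mul(13, r)))
Mul(Function('Q')(-6, x), P) = Mul(Add(-6, Pow(-6, 2), Mul(13, -6)), 26) = Mul(Add(-6, 36, -78), 26) = Mul(-48, 26) = -1248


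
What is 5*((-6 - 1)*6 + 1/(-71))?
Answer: -14915/71 ≈ -210.07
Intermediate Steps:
5*((-6 - 1)*6 + 1/(-71)) = 5*(-7*6 - 1/71) = 5*(-42 - 1/71) = 5*(-2983/71) = -14915/71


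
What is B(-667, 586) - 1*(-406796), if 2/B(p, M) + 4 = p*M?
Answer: 79501362667/195433 ≈ 4.0680e+5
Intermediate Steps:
B(p, M) = 2/(-4 + M*p) (B(p, M) = 2/(-4 + p*M) = 2/(-4 + M*p))
B(-667, 586) - 1*(-406796) = 2/(-4 + 586*(-667)) - 1*(-406796) = 2/(-4 - 390862) + 406796 = 2/(-390866) + 406796 = 2*(-1/390866) + 406796 = -1/195433 + 406796 = 79501362667/195433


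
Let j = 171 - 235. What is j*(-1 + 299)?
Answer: -19072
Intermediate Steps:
j = -64
j*(-1 + 299) = -64*(-1 + 299) = -64*298 = -19072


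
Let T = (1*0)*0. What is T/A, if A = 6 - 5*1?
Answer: 0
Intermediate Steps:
A = 1 (A = 6 - 5 = 1)
T = 0 (T = 0*0 = 0)
T/A = 0/1 = 1*0 = 0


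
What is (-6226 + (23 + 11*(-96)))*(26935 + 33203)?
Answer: -436541742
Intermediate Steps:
(-6226 + (23 + 11*(-96)))*(26935 + 33203) = (-6226 + (23 - 1056))*60138 = (-6226 - 1033)*60138 = -7259*60138 = -436541742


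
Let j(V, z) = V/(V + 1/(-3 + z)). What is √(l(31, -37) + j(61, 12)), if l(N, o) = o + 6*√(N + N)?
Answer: √(-435622 + 72600*√62)/110 ≈ 3.3529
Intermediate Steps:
l(N, o) = o + 6*√2*√N (l(N, o) = o + 6*√(2*N) = o + 6*(√2*√N) = o + 6*√2*√N)
j(V, z) = V/(V + 1/(-3 + z))
√(l(31, -37) + j(61, 12)) = √((-37 + 6*√2*√31) + 61*(-3 + 12)/(1 - 3*61 + 61*12)) = √((-37 + 6*√62) + 61*9/(1 - 183 + 732)) = √((-37 + 6*√62) + 61*9/550) = √((-37 + 6*√62) + 61*(1/550)*9) = √((-37 + 6*√62) + 549/550) = √(-19801/550 + 6*√62)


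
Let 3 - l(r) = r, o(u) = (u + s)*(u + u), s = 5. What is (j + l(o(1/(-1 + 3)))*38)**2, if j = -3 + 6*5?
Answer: 4624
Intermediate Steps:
o(u) = 2*u*(5 + u) (o(u) = (u + 5)*(u + u) = (5 + u)*(2*u) = 2*u*(5 + u))
l(r) = 3 - r
j = 27 (j = -3 + 30 = 27)
(j + l(o(1/(-1 + 3)))*38)**2 = (27 + (3 - 2*(5 + 1/(-1 + 3))/(-1 + 3))*38)**2 = (27 + (3 - 2*(5 + 1/2)/2)*38)**2 = (27 + (3 - 2*11/(2*2))*38)**2 = (27 + (3 - 1*11/2)*38)**2 = (27 + (3 - 11/2)*38)**2 = (27 - 5/2*38)**2 = (27 - 95)**2 = (-68)**2 = 4624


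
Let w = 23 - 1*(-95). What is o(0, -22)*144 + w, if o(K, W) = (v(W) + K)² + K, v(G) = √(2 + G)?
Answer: -2762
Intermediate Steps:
w = 118 (w = 23 + 95 = 118)
o(K, W) = K + (K + √(2 + W))² (o(K, W) = (√(2 + W) + K)² + K = (K + √(2 + W))² + K = K + (K + √(2 + W))²)
o(0, -22)*144 + w = (0 + (0 + √(2 - 22))²)*144 + 118 = (0 + (0 + √(-20))²)*144 + 118 = (0 + (0 + 2*I*√5)²)*144 + 118 = (0 + (2*I*√5)²)*144 + 118 = (0 - 20)*144 + 118 = -20*144 + 118 = -2880 + 118 = -2762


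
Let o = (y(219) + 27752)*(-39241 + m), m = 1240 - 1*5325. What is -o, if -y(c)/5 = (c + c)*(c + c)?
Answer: -40356782568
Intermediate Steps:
m = -4085 (m = 1240 - 5325 = -4085)
y(c) = -20*c² (y(c) = -5*(c + c)*(c + c) = -5*2*c*2*c = -20*c²)
o = 40356782568 (o = (-20*219² + 27752)*(-39241 - 4085) = (-20*47961 + 27752)*(-43326) = (-959220 + 27752)*(-43326) = -931468*(-43326) = 40356782568)
-o = -1*40356782568 = -40356782568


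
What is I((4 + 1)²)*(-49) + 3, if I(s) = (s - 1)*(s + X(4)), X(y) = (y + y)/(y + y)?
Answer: -30573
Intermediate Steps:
X(y) = 1 (X(y) = (2*y)/((2*y)) = (2*y)*(1/(2*y)) = 1)
I(s) = (1 + s)*(-1 + s) (I(s) = (s - 1)*(s + 1) = (-1 + s)*(1 + s) = (1 + s)*(-1 + s))
I((4 + 1)²)*(-49) + 3 = (-1 + ((4 + 1)²)²)*(-49) + 3 = (-1 + (5²)²)*(-49) + 3 = (-1 + 25²)*(-49) + 3 = (-1 + 625)*(-49) + 3 = 624*(-49) + 3 = -30576 + 3 = -30573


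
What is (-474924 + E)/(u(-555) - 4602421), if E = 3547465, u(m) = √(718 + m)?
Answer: -14141127221761/21182279061078 - 3072541*√163/21182279061078 ≈ -0.66759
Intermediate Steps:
(-474924 + E)/(u(-555) - 4602421) = (-474924 + 3547465)/(√(718 - 555) - 4602421) = 3072541/(√163 - 4602421) = 3072541/(-4602421 + √163)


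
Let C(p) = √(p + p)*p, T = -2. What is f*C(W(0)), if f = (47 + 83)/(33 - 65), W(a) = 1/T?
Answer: 65*I/32 ≈ 2.0313*I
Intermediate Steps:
W(a) = -½ (W(a) = 1/(-2) = -½)
f = -65/16 (f = 130/(-32) = 130*(-1/32) = -65/16 ≈ -4.0625)
C(p) = √2*p^(3/2) (C(p) = √(2*p)*p = (√2*√p)*p = √2*p^(3/2))
f*C(W(0)) = -65*√2*(-½)^(3/2)/16 = -65*√2*(-I*√2/4)/16 = -(-65)*I/32 = 65*I/32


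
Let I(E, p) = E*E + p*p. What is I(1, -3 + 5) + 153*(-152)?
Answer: -23251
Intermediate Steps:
I(E, p) = E² + p²
I(1, -3 + 5) + 153*(-152) = (1² + (-3 + 5)²) + 153*(-152) = (1 + 2²) - 23256 = (1 + 4) - 23256 = 5 - 23256 = -23251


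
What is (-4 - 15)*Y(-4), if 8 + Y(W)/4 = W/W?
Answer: 532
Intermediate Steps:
Y(W) = -28 (Y(W) = -32 + 4*(W/W) = -32 + 4*1 = -32 + 4 = -28)
(-4 - 15)*Y(-4) = (-4 - 15)*(-28) = -19*(-28) = 532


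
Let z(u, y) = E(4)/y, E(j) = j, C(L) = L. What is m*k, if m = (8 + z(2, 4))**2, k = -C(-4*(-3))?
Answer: -972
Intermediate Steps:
z(u, y) = 4/y
k = -12 (k = -(-4)*(-3) = -1*12 = -12)
m = 81 (m = (8 + 4/4)**2 = (8 + 4*(1/4))**2 = (8 + 1)**2 = 9**2 = 81)
m*k = 81*(-12) = -972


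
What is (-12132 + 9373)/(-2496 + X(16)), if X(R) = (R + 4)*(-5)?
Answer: 2759/2596 ≈ 1.0628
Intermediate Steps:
X(R) = -20 - 5*R (X(R) = (4 + R)*(-5) = -20 - 5*R)
(-12132 + 9373)/(-2496 + X(16)) = (-12132 + 9373)/(-2496 + (-20 - 5*16)) = -2759/(-2496 + (-20 - 80)) = -2759/(-2496 - 100) = -2759/(-2596) = -2759*(-1/2596) = 2759/2596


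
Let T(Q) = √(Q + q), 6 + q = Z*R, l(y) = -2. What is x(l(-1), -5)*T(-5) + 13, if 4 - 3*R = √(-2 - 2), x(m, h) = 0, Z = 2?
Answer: 13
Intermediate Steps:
R = 4/3 - 2*I/3 (R = 4/3 - √(-2 - 2)/3 = 4/3 - 2*I/3 ≈ 1.3333 - 0.66667*I)
q = -10/3 - 4*I/3 (q = -6 + 2*(4/3 - 2*I/3) = -6 + (8/3 - 4*I/3) = -10/3 - 4*I/3 ≈ -3.3333 - 1.3333*I)
T(Q) = √(-10/3 + Q - 4*I/3) (T(Q) = √(Q + (-10/3 - 4*I/3)) = √(-10/3 + Q - 4*I/3))
x(l(-1), -5)*T(-5) + 13 = 0*(√(-30 - 12*I + 9*(-5))/3) + 13 = 0*(√(-30 - 12*I - 45)/3) + 13 = 0*(√(-75 - 12*I)/3) + 13 = 0 + 13 = 13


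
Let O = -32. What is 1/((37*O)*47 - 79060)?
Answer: -1/134708 ≈ -7.4235e-6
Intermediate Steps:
1/((37*O)*47 - 79060) = 1/((37*(-32))*47 - 79060) = 1/(-1184*47 - 79060) = 1/(-55648 - 79060) = 1/(-134708) = -1/134708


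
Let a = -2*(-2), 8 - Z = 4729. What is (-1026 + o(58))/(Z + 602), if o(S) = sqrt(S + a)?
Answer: 342/1373 - sqrt(62)/4119 ≈ 0.24718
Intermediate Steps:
Z = -4721 (Z = 8 - 1*4729 = 8 - 4729 = -4721)
a = 4
o(S) = sqrt(4 + S) (o(S) = sqrt(S + 4) = sqrt(4 + S))
(-1026 + o(58))/(Z + 602) = (-1026 + sqrt(4 + 58))/(-4721 + 602) = (-1026 + sqrt(62))/(-4119) = (-1026 + sqrt(62))*(-1/4119) = 342/1373 - sqrt(62)/4119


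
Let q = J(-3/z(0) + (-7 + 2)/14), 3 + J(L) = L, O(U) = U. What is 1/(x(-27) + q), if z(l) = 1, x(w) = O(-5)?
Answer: -14/159 ≈ -0.088050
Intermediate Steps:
x(w) = -5
J(L) = -3 + L
q = -89/14 (q = -3 + (-3/1 + (-7 + 2)/14) = -3 + (-3*1 - 5*1/14) = -3 + (-3 - 5/14) = -3 - 47/14 = -89/14 ≈ -6.3571)
1/(x(-27) + q) = 1/(-5 - 89/14) = 1/(-159/14) = -14/159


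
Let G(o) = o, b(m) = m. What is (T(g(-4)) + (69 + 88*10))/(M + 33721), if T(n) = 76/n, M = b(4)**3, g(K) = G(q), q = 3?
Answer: 2923/101355 ≈ 0.028839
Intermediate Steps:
g(K) = 3
M = 64 (M = 4**3 = 64)
(T(g(-4)) + (69 + 88*10))/(M + 33721) = (76/3 + (69 + 88*10))/(64 + 33721) = (76*(1/3) + (69 + 880))/33785 = (76/3 + 949)*(1/33785) = (2923/3)*(1/33785) = 2923/101355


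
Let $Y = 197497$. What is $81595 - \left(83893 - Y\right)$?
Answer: $195199$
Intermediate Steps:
$81595 - \left(83893 - Y\right) = 81595 - \left(83893 - 197497\right) = 81595 - -113604 = 81595 + 113604 = 195199$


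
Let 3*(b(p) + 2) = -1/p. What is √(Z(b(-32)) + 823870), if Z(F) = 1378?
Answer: 4*√51578 ≈ 908.43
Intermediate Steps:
b(p) = -2 - 1/(3*p) (b(p) = -2 + (-1/p)/3 = -2 - 1/(3*p))
√(Z(b(-32)) + 823870) = √(1378 + 823870) = √825248 = 4*√51578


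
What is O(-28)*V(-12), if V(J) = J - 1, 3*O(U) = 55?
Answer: -715/3 ≈ -238.33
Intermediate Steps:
O(U) = 55/3 (O(U) = (1/3)*55 = 55/3)
V(J) = -1 + J
O(-28)*V(-12) = 55*(-1 - 12)/3 = (55/3)*(-13) = -715/3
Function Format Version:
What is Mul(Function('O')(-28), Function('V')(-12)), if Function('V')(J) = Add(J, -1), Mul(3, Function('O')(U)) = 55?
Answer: Rational(-715, 3) ≈ -238.33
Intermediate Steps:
Function('O')(U) = Rational(55, 3) (Function('O')(U) = Mul(Rational(1, 3), 55) = Rational(55, 3))
Function('V')(J) = Add(-1, J)
Mul(Function('O')(-28), Function('V')(-12)) = Mul(Rational(55, 3), Add(-1, -12)) = Mul(Rational(55, 3), -13) = Rational(-715, 3)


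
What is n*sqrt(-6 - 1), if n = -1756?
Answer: -1756*I*sqrt(7) ≈ -4645.9*I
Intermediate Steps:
n*sqrt(-6 - 1) = -1756*sqrt(-6 - 1) = -1756*I*sqrt(7)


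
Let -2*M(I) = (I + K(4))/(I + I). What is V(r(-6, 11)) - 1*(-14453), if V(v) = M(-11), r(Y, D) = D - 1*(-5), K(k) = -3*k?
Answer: 635909/44 ≈ 14452.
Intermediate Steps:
r(Y, D) = 5 + D (r(Y, D) = D + 5 = 5 + D)
M(I) = -(-12 + I)/(4*I) (M(I) = -(I - 3*4)/(2*(I + I)) = -(I - 12)/(2*(2*I)) = -(-12 + I)*1/(2*I)/2 = -(-12 + I)/(4*I))
V(v) = -23/44 (V(v) = (1/4)*(12 - 1*(-11))/(-11) = (1/4)*(-1/11)*(12 + 11) = (1/4)*(-1/11)*23 = -23/44)
V(r(-6, 11)) - 1*(-14453) = -23/44 - 1*(-14453) = -23/44 + 14453 = 635909/44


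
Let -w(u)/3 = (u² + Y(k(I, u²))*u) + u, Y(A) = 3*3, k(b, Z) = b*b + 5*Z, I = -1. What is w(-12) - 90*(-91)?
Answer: 8118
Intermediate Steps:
k(b, Z) = b² + 5*Z
Y(A) = 9
w(u) = -30*u - 3*u² (w(u) = -3*((u² + 9*u) + u) = -3*(u² + 10*u) = -30*u - 3*u²)
w(-12) - 90*(-91) = -3*(-12)*(10 - 12) - 90*(-91) = -3*(-12)*(-2) + 8190 = -72 + 8190 = 8118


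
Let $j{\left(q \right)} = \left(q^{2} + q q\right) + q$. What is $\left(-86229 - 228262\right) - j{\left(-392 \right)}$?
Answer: $-621427$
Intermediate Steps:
$j{\left(q \right)} = q + 2 q^{2}$ ($j{\left(q \right)} = \left(q^{2} + q^{2}\right) + q = 2 q^{2} + q = q + 2 q^{2}$)
$\left(-86229 - 228262\right) - j{\left(-392 \right)} = \left(-86229 - 228262\right) - - 392 \left(1 + 2 \left(-392\right)\right) = \left(-86229 - 228262\right) - - 392 \left(1 - 784\right) = -314491 - \left(-392\right) \left(-783\right) = -314491 - 306936 = -621427$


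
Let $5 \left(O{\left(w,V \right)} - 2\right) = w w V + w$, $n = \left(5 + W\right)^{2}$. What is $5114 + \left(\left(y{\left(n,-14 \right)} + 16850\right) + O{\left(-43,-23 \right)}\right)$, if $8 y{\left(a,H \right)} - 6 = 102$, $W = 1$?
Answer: $\frac{26931}{2} \approx 13466.0$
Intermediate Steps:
$n = 36$ ($n = \left(5 + 1\right)^{2} = 6^{2} = 36$)
$y{\left(a,H \right)} = \frac{27}{2}$ ($y{\left(a,H \right)} = \frac{3}{4} + \frac{1}{8} \cdot 102 = \frac{3}{4} + \frac{51}{4} = \frac{27}{2}$)
$O{\left(w,V \right)} = 2 + \frac{w}{5} + \frac{V w^{2}}{5}$ ($O{\left(w,V \right)} = 2 + \frac{w w V + w}{5} = 2 + \frac{w^{2} V + w}{5} = 2 + \frac{V w^{2} + w}{5} = 2 + \frac{w + V w^{2}}{5} = 2 + \left(\frac{w}{5} + \frac{V w^{2}}{5}\right) = 2 + \frac{w}{5} + \frac{V w^{2}}{5}$)
$5114 + \left(\left(y{\left(n,-14 \right)} + 16850\right) + O{\left(-43,-23 \right)}\right) = 5114 + \left(\left(\frac{27}{2} + 16850\right) + \left(2 + \frac{1}{5} \left(-43\right) + \frac{1}{5} \left(-23\right) \left(-43\right)^{2}\right)\right) = 5114 + \left(\frac{33727}{2} + \left(2 - \frac{43}{5} + \frac{1}{5} \left(-23\right) 1849\right)\right) = 5114 + \left(\frac{33727}{2} - 8512\right) = 5114 + \frac{16703}{2} = \frac{26931}{2}$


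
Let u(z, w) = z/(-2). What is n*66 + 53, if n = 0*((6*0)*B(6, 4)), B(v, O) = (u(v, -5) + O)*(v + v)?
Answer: 53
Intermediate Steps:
u(z, w) = -z/2 (u(z, w) = z*(-1/2) = -z/2)
B(v, O) = 2*v*(O - v/2) (B(v, O) = (-v/2 + O)*(v + v) = (O - v/2)*(2*v) = 2*v*(O - v/2))
n = 0 (n = 0*((6*0)*(6*(-1*6 + 2*4))) = 0*(0*(6*(-6 + 8))) = 0*(0*(6*2)) = 0*(0*12) = 0*0 = 0)
n*66 + 53 = 0*66 + 53 = 0 + 53 = 53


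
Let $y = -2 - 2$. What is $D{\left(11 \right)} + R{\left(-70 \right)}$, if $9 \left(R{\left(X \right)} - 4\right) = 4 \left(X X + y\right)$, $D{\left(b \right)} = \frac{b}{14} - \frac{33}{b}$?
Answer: $\frac{30489}{14} \approx 2177.8$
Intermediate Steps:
$D{\left(b \right)} = - \frac{33}{b} + \frac{b}{14}$ ($D{\left(b \right)} = b \frac{1}{14} - \frac{33}{b} = \frac{b}{14} - \frac{33}{b} = - \frac{33}{b} + \frac{b}{14}$)
$y = -4$ ($y = -2 - 2 = -4$)
$R{\left(X \right)} = \frac{20}{9} + \frac{4 X^{2}}{9}$ ($R{\left(X \right)} = 4 + \frac{4 \left(X X - 4\right)}{9} = 4 + \frac{4 \left(X^{2} - 4\right)}{9} = 4 + \frac{4 \left(-4 + X^{2}\right)}{9} = 4 + \frac{-16 + 4 X^{2}}{9} = 4 + \left(- \frac{16}{9} + \frac{4 X^{2}}{9}\right) = \frac{20}{9} + \frac{4 X^{2}}{9}$)
$D{\left(11 \right)} + R{\left(-70 \right)} = \left(- \frac{33}{11} + \frac{1}{14} \cdot 11\right) + \left(\frac{20}{9} + \frac{4 \left(-70\right)^{2}}{9}\right) = \left(\left(-33\right) \frac{1}{11} + \frac{11}{14}\right) + \left(\frac{20}{9} + \frac{4}{9} \cdot 4900\right) = \left(-3 + \frac{11}{14}\right) + \left(\frac{20}{9} + \frac{19600}{9}\right) = - \frac{31}{14} + 2180 = \frac{30489}{14}$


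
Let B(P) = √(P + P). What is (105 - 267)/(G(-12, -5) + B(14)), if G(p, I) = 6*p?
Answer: 2916/1289 + 81*√7/1289 ≈ 2.4285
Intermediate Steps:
B(P) = √2*√P (B(P) = √(2*P) = √2*√P)
(105 - 267)/(G(-12, -5) + B(14)) = (105 - 267)/(6*(-12) + √2*√14) = -162/(-72 + 2*√7)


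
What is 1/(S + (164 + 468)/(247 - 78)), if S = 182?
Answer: 169/31390 ≈ 0.0053839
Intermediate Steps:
1/(S + (164 + 468)/(247 - 78)) = 1/(182 + (164 + 468)/(247 - 78)) = 1/(182 + 632/169) = 1/(31390/169) = 169/31390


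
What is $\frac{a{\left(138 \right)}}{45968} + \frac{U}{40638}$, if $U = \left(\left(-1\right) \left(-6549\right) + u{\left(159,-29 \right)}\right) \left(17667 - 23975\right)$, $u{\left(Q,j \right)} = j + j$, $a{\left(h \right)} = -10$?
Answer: $- \frac{36195589367}{35923992} \approx -1007.6$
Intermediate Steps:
$u{\left(Q,j \right)} = 2 j$
$U = -40945228$ ($U = \left(\left(-1\right) \left(-6549\right) + 2 \left(-29\right)\right) \left(17667 - 23975\right) = \left(6549 - 58\right) \left(-6308\right) = 6491 \left(-6308\right) = -40945228$)
$\frac{a{\left(138 \right)}}{45968} + \frac{U}{40638} = - \frac{10}{45968} - \frac{40945228}{40638} = \left(-10\right) \frac{1}{45968} - \frac{20472614}{20319} = - \frac{5}{22984} - \frac{20472614}{20319} = - \frac{36195589367}{35923992}$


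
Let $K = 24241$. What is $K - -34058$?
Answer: $58299$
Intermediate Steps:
$K - -34058 = 24241 - -34058 = 24241 + 34058 = 58299$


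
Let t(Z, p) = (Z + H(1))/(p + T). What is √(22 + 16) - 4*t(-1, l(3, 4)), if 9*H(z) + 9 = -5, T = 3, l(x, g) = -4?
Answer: -92/9 + √38 ≈ -4.0578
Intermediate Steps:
H(z) = -14/9 (H(z) = -1 + (⅑)*(-5) = -1 - 5/9 = -14/9)
t(Z, p) = (-14/9 + Z)/(3 + p) (t(Z, p) = (Z - 14/9)/(p + 3) = (-14/9 + Z)/(3 + p))
√(22 + 16) - 4*t(-1, l(3, 4)) = √(22 + 16) - 4*(-14/9 - 1)/(3 - 4) = √38 - 4*(-23)/((-1)*9) = √38 - (-4)*(-23)/9 = √38 - 4*23/9 = √38 - 92/9 = -92/9 + √38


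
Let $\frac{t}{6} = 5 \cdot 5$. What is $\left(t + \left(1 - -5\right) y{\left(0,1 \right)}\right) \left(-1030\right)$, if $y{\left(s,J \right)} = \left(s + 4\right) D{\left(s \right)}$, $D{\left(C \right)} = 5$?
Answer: $-278100$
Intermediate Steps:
$t = 150$ ($t = 6 \cdot 5 \cdot 5 = 6 \cdot 25 = 150$)
$y{\left(s,J \right)} = 20 + 5 s$ ($y{\left(s,J \right)} = \left(s + 4\right) 5 = \left(4 + s\right) 5 = 20 + 5 s$)
$\left(t + \left(1 - -5\right) y{\left(0,1 \right)}\right) \left(-1030\right) = \left(150 + \left(1 - -5\right) \left(20 + 5 \cdot 0\right)\right) \left(-1030\right) = \left(150 + \left(1 + 5\right) \left(20 + 0\right)\right) \left(-1030\right) = \left(150 + 6 \cdot 20\right) \left(-1030\right) = \left(150 + 120\right) \left(-1030\right) = 270 \left(-1030\right) = -278100$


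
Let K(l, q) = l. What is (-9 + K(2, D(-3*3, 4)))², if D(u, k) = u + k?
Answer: 49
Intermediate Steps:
D(u, k) = k + u
(-9 + K(2, D(-3*3, 4)))² = (-9 + 2)² = (-7)² = 49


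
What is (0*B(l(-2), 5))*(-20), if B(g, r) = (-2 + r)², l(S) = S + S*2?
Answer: 0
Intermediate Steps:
l(S) = 3*S (l(S) = S + 2*S = 3*S)
(0*B(l(-2), 5))*(-20) = (0*(-2 + 5)²)*(-20) = (0*3²)*(-20) = (0*9)*(-20) = 0*(-20) = 0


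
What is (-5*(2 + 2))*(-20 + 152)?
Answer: -2640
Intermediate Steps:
(-5*(2 + 2))*(-20 + 152) = -5*4*132 = -20*132 = -2640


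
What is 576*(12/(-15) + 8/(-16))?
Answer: -3744/5 ≈ -748.80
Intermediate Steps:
576*(12/(-15) + 8/(-16)) = 576*(12*(-1/15) + 8*(-1/16)) = 576*(-⅘ - ½) = 576*(-13/10) = -3744/5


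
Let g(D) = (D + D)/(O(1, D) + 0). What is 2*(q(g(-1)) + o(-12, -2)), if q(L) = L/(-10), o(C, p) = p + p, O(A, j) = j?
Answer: -42/5 ≈ -8.4000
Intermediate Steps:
o(C, p) = 2*p
g(D) = 2 (g(D) = (D + D)/(D + 0) = (2*D)/D = 2)
q(L) = -L/10 (q(L) = L*(-1/10) = -L/10)
2*(q(g(-1)) + o(-12, -2)) = 2*(-1/10*2 + 2*(-2)) = 2*(-1/5 - 4) = 2*(-21/5) = -42/5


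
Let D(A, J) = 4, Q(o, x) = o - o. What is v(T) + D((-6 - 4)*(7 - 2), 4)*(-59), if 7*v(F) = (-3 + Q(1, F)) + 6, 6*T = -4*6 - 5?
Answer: -1649/7 ≈ -235.57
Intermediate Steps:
Q(o, x) = 0
T = -29/6 (T = (-4*6 - 5)/6 = (-24 - 5)/6 = (⅙)*(-29) = -29/6 ≈ -4.8333)
v(F) = 3/7 (v(F) = ((-3 + 0) + 6)/7 = (-3 + 6)/7 = (⅐)*3 = 3/7)
v(T) + D((-6 - 4)*(7 - 2), 4)*(-59) = 3/7 + 4*(-59) = 3/7 - 236 = -1649/7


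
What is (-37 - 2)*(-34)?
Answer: 1326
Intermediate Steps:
(-37 - 2)*(-34) = -39*(-34) = 1326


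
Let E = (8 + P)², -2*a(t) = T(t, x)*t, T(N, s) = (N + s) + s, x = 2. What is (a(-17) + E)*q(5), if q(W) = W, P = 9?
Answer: 1785/2 ≈ 892.50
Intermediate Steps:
T(N, s) = N + 2*s
a(t) = -t*(4 + t)/2 (a(t) = -(t + 2*2)*t/2 = -(t + 4)*t/2 = -(4 + t)*t/2 = -t*(4 + t)/2)
E = 289 (E = (8 + 9)² = 17² = 289)
(a(-17) + E)*q(5) = (-½*(-17)*(4 - 17) + 289)*5 = (-½*(-17)*(-13) + 289)*5 = (-221/2 + 289)*5 = (357/2)*5 = 1785/2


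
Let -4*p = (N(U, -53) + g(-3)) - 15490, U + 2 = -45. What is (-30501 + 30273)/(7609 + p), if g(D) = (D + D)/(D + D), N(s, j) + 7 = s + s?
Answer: -152/7671 ≈ -0.019815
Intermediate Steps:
U = -47 (U = -2 - 45 = -47)
N(s, j) = -7 + 2*s (N(s, j) = -7 + (s + s) = -7 + 2*s)
g(D) = 1 (g(D) = (2*D)/((2*D)) = (2*D)*(1/(2*D)) = 1)
p = 7795/2 (p = -(((-7 + 2*(-47)) + 1) - 15490)/4 = -(((-7 - 94) + 1) - 15490)/4 = -((-101 + 1) - 15490)/4 = -(-100 - 15490)/4 = -¼*(-15590) = 7795/2 ≈ 3897.5)
(-30501 + 30273)/(7609 + p) = (-30501 + 30273)/(7609 + 7795/2) = -228/23013/2 = -228*2/23013 = -152/7671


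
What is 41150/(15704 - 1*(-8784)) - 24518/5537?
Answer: -186274617/67795028 ≈ -2.7476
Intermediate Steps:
41150/(15704 - 1*(-8784)) - 24518/5537 = 41150/(15704 + 8784) - 24518*1/5537 = 41150/24488 - 24518/5537 = 41150*(1/24488) - 24518/5537 = 20575/12244 - 24518/5537 = -186274617/67795028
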